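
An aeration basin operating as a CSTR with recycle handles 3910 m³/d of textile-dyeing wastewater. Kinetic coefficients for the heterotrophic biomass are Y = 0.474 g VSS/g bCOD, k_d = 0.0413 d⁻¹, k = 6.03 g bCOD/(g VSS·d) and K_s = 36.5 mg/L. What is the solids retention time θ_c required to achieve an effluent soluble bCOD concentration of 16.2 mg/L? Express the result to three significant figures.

Specific growth rate at S = 16.2 mg/L: μ = YkS/(K_s+S) = 0.474·6.03·16.2/(36.5+16.2) = 0.8786 d⁻¹.
1/θ_c = 0.8786 − 0.0413 = 0.8373 d⁻¹, so θ_c = 1.194 d.

θ_c ≈ 1.19 d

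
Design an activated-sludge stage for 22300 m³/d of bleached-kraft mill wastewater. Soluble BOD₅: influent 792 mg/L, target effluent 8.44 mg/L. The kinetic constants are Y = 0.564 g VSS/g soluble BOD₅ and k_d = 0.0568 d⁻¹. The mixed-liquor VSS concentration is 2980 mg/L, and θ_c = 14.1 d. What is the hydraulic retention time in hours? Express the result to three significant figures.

τ ≈ 27.9 h

Rearranging the biomass balance for a CMAS with decay, V = Y·Q·ΔS·θ_c / [X·(1+k_d θ_c)] = 0.564 × 22300 × (792 − 8.44) × 14.1 / [2980 × (1 + 0.0568 × 14.1)] = 1.39×10^8 / 5367 = 25893 m³.
Hydraulic retention time τ = V/Q = 25893 / 22300 = 1.161 d = 27.87 h.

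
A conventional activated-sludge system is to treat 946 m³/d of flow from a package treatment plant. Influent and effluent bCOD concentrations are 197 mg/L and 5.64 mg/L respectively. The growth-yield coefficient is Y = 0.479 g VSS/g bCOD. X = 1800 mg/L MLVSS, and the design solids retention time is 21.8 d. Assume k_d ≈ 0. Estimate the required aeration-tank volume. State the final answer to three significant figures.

V ≈ 1050 m³

Biomass mass balance (decay neglected): V·X = Y·Q·(S₀ − S)·θ_c, so V = 0.479 × 946 × (197 − 5.64) × 21.8 / 1800 = 1050 m³.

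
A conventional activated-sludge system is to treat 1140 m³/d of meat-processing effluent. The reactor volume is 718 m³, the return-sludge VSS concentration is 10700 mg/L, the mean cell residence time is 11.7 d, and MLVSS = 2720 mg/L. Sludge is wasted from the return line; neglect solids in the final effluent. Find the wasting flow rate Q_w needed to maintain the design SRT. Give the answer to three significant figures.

θ_c = V·X/(Q_w·X_r) when wasting from the recycle, so Q_w = V·X/(θ_c·X_r) = 718.0 × 2720 / (11.7 × 10700) = 15.60 m³/d.

Q_w ≈ 15.6 m³/d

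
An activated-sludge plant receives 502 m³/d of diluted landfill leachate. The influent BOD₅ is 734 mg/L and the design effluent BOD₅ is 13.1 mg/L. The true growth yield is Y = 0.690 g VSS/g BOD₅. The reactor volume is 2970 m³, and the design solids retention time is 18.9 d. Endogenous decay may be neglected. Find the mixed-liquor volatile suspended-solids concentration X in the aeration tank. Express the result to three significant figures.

X ≈ 1590 mg/L

X = Y·Q·ΔS·θ_c / V = 0.690 × 502 × (734 − 13.1) × 18.9 / 2970 = 1589 mg/L.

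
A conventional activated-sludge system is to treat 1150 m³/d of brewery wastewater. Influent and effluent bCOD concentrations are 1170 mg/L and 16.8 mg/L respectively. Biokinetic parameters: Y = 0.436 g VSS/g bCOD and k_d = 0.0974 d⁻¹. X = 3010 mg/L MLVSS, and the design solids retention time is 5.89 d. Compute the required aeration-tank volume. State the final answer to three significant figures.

V ≈ 719 m³

Steady-state biomass mass balance: V·X·(1 + k_d·θ_c) = Y·Q·(S₀ − S)·θ_c, so V = 0.436 × 1150 × (1170 − 16.8) × 5.89 / [3010 × (1 + 0.0974 × 5.89)] = 3.41×10^6 / 4737 = 719.0 m³.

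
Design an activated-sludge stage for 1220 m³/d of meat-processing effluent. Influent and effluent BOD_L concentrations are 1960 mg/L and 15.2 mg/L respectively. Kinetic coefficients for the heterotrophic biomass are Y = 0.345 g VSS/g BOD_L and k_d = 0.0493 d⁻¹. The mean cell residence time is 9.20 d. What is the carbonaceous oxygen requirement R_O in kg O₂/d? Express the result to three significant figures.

The observed yield is Y_obs = Y/(1 + k_d·θ_c) = 0.345 / (1 + 0.0493 × 9.20) = 0.345 / 1.454 = 0.2373 g VSS per g BOD_L removed.
Q·(S₀ − S) = 1220 × (1960 − 15.2) × 10⁻³ = 2373 kg/d removed.
P_X = Y_obs·Q·(S₀ − S) = 0.2373 × 2373 = 563.1 kg VSS/d.
R_O = Q·(S₀ − S) − 1.42·P_X = 2373 − 1.42 × 563.1 = 1573 kg O₂/d.

R_O ≈ 1570 kg O₂/d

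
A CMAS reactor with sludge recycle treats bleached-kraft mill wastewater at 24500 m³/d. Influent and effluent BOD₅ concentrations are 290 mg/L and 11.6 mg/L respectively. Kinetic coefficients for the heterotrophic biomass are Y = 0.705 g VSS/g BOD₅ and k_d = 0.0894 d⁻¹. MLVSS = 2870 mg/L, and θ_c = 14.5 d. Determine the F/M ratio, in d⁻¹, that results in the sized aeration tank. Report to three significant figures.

F/M ≈ 0.234 d⁻¹

Rearranging the biomass balance for a CMAS with decay, V = Y·Q·ΔS·θ_c / [X·(1+k_d θ_c)] = 0.705 × 24500 × (290 − 11.6) × 14.5 / [2870 × (1 + 0.0894 × 14.5)] = 6.97×10^7 / 6590 = 10580 m³.
F/M = applied load / biomass = Q·S₀/(V·X) = 24500 × 290 / (10580 × 2870) = 0.2340 d⁻¹.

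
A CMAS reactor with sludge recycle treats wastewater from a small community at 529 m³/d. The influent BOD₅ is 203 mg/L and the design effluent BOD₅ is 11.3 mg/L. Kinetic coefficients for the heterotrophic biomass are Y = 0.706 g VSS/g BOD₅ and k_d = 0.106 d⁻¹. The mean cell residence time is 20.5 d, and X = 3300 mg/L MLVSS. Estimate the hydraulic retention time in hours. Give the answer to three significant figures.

τ ≈ 6.36 h

Steady-state biomass mass balance: V·X·(1 + k_d·θ_c) = Y·Q·(S₀ − S)·θ_c, so V = 0.706 × 529 × (203 − 11.3) × 20.5 / [3300 × (1 + 0.106 × 20.5)] = 1.47×10^6 / 10471 = 140.2 m³.
τ = V/Q = 140.2/529 = 0.2650 d, or 6.359 h.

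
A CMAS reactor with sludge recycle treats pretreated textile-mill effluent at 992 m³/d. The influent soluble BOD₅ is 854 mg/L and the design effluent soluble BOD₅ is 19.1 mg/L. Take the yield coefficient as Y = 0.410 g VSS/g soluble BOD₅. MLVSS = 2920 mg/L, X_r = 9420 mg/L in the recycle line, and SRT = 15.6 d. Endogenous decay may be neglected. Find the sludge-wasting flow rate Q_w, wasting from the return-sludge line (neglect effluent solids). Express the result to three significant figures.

Q_w ≈ 36.0 m³/d

Biomass mass balance (decay neglected): V·X = Y·Q·(S₀ − S)·θ_c, so V = 0.410 × 992 × (854 − 19.1) × 15.6 / 2920 = 1814 m³.
Wasting from the return line (neglecting effluent solids): Q_w = V·X / (θ_c·X_r) = 1814 × 2920 / (15.6 × 9420) = 36.05 m³/d.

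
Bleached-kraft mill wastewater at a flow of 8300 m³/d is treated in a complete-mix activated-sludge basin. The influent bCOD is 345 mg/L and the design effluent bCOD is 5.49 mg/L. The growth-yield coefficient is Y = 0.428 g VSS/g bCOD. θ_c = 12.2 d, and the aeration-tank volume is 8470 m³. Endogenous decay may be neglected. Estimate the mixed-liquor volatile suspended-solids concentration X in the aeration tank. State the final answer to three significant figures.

From V·X = Y·Q·(S₀ − S)·θ_c (decay neglected): X = 0.428 × 8300 × (345 − 5.49) × 12.2 / 8470 = 1737 mg/L.

X ≈ 1740 mg/L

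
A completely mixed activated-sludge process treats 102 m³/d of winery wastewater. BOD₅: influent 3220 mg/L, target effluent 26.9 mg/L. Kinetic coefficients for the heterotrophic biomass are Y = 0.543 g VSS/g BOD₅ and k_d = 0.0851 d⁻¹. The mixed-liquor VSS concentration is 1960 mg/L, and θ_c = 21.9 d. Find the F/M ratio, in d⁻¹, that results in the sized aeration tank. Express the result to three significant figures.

Rearranging the biomass balance for a CMAS with decay, V = Y·Q·ΔS·θ_c / [X·(1+k_d θ_c)] = 0.543 × 102 × (3220 − 26.9) × 21.9 / [1960 × (1 + 0.0851 × 21.9)] = 3.87×10^6 / 5613 = 690.0 m³.
Food-to-microorganism ratio F/M = Q S₀ / (V X) = 102 × 3220 / (690.0 × 1960) = 0.2428 d⁻¹.

F/M ≈ 0.243 d⁻¹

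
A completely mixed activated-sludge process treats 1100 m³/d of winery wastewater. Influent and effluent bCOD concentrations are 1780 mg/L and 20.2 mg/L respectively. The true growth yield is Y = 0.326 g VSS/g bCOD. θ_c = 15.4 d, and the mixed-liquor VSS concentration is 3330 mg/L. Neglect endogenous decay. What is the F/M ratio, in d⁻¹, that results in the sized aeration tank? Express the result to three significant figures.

With k_d = 0 the design equation reduces to V = Y Q (S₀−S) θ_c / X = 0.326 × 1100 × (1780 − 20.2) × 15.4 / 3330 = 2918 m³.
Food-to-microorganism ratio F/M = Q S₀ / (V X) = 1100 × 1780 / (2918 × 3330) = 0.2015 d⁻¹.

F/M ≈ 0.201 d⁻¹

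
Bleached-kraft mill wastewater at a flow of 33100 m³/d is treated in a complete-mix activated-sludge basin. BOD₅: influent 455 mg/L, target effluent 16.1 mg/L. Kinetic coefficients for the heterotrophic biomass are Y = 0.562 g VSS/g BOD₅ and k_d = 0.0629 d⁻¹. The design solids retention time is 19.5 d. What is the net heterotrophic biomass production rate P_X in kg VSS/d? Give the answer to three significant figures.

Correct the yield for decay: Y_obs = Y/(1 + k_d θ_c) = 0.562 / (1 + 0.0629 × 19.5) = 0.562 / 2.227 = 0.2524.
Mass of BOD₅ removed per day: Q(S₀ − S) = 33100 × 438.9 g/m³ = 14528 kg/d.
P_X = Y_obs · Q(S₀ − S) = 0.2524 × 14528 = 3667 kg VSS/d.

P_X ≈ 3670 kg VSS/d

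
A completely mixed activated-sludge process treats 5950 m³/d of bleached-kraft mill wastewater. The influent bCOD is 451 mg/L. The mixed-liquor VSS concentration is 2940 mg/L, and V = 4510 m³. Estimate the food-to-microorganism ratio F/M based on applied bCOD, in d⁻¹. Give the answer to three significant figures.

F/M ≈ 0.202 d⁻¹

F/M = Q·S₀ / (V·X) = 5950 × 451 / (4510 × 2940) = 0.2024 g bCOD·(g VSS·d)⁻¹.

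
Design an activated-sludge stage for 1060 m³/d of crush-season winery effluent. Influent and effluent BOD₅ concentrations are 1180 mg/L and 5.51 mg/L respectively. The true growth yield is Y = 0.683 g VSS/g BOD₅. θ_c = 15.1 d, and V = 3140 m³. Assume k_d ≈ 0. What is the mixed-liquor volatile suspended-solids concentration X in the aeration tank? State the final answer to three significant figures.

X = Y·Q·ΔS·θ_c / V = 0.683 × 1060 × (1180 − 5.51) × 15.1 / 3140 = 4089 mg/L.

X ≈ 4090 mg/L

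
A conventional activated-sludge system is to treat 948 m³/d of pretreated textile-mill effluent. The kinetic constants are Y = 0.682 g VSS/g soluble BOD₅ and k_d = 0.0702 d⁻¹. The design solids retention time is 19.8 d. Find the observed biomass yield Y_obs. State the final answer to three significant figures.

Y_obs ≈ 0.285 g VSS/g soluble BOD₅

Correct the yield for decay: Y_obs = Y/(1 + k_d θ_c) = 0.682 / (1 + 0.0702 × 19.8) = 0.682 / 2.390 = 0.2854.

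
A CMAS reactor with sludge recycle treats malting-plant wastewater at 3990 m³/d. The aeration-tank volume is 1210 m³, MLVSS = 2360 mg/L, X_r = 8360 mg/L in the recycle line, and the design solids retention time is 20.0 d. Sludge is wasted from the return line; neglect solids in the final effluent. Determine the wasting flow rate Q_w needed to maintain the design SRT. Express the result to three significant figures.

Q_w = (V·X)/(θ_c X_r) = 1210 × 2360 / (20.0 × 8360) = 17.08 m³/d.

Q_w ≈ 17.1 m³/d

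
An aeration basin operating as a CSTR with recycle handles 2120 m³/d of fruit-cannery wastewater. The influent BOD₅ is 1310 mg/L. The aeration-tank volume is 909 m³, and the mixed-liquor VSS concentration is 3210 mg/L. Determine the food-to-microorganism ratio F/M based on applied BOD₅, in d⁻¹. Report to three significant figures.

F/M = applied load / biomass = Q·S₀/(V·X) = 2120 × 1310 / (909.0 × 3210) = 0.9518 d⁻¹.

F/M ≈ 0.952 d⁻¹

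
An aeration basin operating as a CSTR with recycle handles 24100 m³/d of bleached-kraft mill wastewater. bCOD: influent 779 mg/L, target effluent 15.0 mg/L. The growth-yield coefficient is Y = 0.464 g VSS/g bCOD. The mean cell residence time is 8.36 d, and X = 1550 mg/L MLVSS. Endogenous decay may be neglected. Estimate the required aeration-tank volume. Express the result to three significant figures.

Biomass mass balance (decay neglected): V·X = Y·Q·(S₀ − S)·θ_c, so V = 0.464 × 24100 × (779 − 15.0) × 8.36 / 1550 = 46079 m³.

V ≈ 46100 m³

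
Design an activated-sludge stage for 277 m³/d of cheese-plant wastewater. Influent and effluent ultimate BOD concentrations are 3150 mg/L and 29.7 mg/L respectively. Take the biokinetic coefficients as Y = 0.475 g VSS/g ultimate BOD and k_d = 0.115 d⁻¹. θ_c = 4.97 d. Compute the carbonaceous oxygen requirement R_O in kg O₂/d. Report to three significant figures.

R_O ≈ 493 kg O₂/d

The observed yield is Y_obs = Y/(1 + k_d·θ_c) = 0.475 / (1 + 0.115 × 4.97) = 0.475 / 1.572 = 0.3022 g VSS per g ultimate BOD removed.
Mass of ultimate BOD removed per day: Q(S₀ − S) = 277 × 3120 g/m³ = 864.3 kg/d.
P_X = Y_obs·Q·(S₀ − S) = 0.3022 × 864.3 = 261.2 kg VSS/d.
R_O = Q·(S₀ − S) − 1.42·P_X = 864.3 − 1.42 × 261.2 = 493.4 kg O₂/d.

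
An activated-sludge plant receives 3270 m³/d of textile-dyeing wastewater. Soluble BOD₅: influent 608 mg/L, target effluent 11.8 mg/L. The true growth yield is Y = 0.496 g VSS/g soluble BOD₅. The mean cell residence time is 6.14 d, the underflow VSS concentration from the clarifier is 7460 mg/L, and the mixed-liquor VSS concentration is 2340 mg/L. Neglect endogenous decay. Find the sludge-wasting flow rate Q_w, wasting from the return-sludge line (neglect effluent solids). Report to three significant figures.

Q_w ≈ 130 m³/d

V·X = Y·Q·ΔS·θ_c gives V = 0.496 × 3270 × (608 − 11.8) × 6.14 / 2340 = 2537 m³.
θ_c = V·X/(Q_w·X_r) when wasting from the recycle, so Q_w = V·X/(θ_c·X_r) = 2537 × 2340 / (6.14 × 7460) = 129.6 m³/d.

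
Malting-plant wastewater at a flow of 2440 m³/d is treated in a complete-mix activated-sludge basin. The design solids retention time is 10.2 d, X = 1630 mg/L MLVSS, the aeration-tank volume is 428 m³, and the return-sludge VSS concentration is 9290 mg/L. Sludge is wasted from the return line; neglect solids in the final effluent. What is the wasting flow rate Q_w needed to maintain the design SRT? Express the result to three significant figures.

Q_w = (V·X)/(θ_c X_r) = 428.0 × 1630 / (10.2 × 9290) = 7.362 m³/d.

Q_w ≈ 7.36 m³/d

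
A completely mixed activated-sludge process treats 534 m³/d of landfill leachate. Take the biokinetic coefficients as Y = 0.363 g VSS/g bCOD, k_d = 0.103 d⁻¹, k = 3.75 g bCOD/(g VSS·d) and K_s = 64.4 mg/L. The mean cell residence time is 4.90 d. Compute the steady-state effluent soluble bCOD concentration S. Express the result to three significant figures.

S ≈ 18.8 mg/L

From the Monod/SRT balance for a CMAS, S = K_s·(1+k_d θ_c)/[θ_c·(Y k − k_d) − 1] = 64.4 × (1 + 0.103 × 4.90) / [4.90 × (0.363 × 3.75 − 0.103) − 1] = 96.90 / 5.165 = 18.76 mg/L.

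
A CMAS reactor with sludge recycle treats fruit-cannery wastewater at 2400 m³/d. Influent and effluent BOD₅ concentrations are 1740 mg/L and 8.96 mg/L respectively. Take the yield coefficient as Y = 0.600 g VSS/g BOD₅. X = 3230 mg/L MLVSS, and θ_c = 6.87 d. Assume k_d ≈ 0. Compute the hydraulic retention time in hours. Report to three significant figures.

τ ≈ 53.0 h

Biomass mass balance (decay neglected): V·X = Y·Q·(S₀ − S)·θ_c, so V = 0.600 × 2400 × (1740 − 8.96) × 6.87 / 3230 = 5302 m³.
HRT = V/Q = 5302 m³ / 2400 m³·d⁻¹ = 2.209 d × 24 = 53.02 h.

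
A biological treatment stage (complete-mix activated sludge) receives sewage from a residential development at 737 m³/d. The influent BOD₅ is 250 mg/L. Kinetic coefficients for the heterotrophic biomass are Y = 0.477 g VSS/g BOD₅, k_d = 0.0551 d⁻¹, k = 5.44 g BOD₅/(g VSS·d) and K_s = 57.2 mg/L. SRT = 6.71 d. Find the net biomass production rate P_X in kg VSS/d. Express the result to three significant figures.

For a completely mixed reactor with recycle the Lawrence–McCarty relation gives S = K_s·(1 + k_d·θ_c) / [θ_c·(Y·k − k_d) − 1] = 57.2 × (1 + 0.0551 × 6.71) / [6.71 × (0.477 × 5.44 − 0.0551) − 1] = 78.35 / 16.04 = 4.884 mg/L.
Observed yield with endogenous decay: Y_obs = Y / (1 + k_d·θ_c) = 0.477 / (1 + 0.0551 × 6.71) = 0.477 / 1.370 = 0.3482 g VSS/g BOD₅.
ΔS = 250 − 4.88 = 245.1 mg/L, so the substrate removal rate is 737 × 245.1/1000 = 180.7 kg BOD₅/d.
Net biomass production P_X = Y_obs × Q·(S₀ − S) = 0.3482 × 180.7 = 62.91 kg VSS/d.

P_X ≈ 62.9 kg VSS/d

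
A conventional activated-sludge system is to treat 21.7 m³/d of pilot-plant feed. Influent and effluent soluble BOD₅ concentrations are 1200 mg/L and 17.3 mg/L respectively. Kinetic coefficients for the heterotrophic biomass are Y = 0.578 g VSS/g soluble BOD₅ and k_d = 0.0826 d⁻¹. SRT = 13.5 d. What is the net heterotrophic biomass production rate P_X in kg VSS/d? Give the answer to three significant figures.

P_X ≈ 7.01 kg VSS/d

The observed yield is Y_obs = Y/(1 + k_d·θ_c) = 0.578 / (1 + 0.0826 × 13.5) = 0.578 / 2.115 = 0.2733 g VSS per g soluble BOD₅ removed.
Mass of soluble BOD₅ removed per day: Q(S₀ − S) = 21.7 × 1183 g/m³ = 25.66 kg/d.
Net biomass production P_X = Y_obs × Q·(S₀ − S) = 0.2733 × 25.66 = 7.013 kg VSS/d.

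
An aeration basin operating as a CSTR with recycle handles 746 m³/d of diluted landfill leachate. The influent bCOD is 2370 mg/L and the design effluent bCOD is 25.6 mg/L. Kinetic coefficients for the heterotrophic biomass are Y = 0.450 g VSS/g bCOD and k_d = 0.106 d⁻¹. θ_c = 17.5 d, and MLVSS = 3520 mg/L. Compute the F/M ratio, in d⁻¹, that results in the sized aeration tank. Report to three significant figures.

Rearranging the biomass balance for a CMAS with decay, V = Y·Q·ΔS·θ_c / [X·(1+k_d θ_c)] = 0.450 × 746 × (2370 − 25.6) × 17.5 / [3520 × (1 + 0.106 × 17.5)] = 1.38×10^7 / 10050 = 1370 m³.
F/M = Q·S₀ / (V·X) = 746 × 2370 / (1370 × 3520) = 0.3665 g bCOD·(g VSS·d)⁻¹.

F/M ≈ 0.366 d⁻¹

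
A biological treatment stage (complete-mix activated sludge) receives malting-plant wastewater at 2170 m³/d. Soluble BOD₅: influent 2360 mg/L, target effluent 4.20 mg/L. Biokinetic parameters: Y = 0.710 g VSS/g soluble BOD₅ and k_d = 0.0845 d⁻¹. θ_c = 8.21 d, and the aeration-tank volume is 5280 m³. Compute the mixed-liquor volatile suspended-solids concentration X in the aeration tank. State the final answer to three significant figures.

Solving the biomass balance for X: X = Y Q (S₀−S) θ_c / [V (1+k_d θ_c)] = 0.710 × 2170 × (2360 − 4.20) × 8.21 / [5280 × (1 + 0.0845 × 8.21)] = 3332 mg/L.

X ≈ 3330 mg/L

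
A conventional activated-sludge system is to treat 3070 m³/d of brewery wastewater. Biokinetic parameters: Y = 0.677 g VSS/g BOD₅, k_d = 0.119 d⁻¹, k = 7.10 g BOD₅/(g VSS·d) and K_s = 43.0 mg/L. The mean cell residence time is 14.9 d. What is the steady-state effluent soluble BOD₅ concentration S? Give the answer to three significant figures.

From the Monod/SRT balance for a CMAS, S = K_s·(1+k_d θ_c)/[θ_c·(Y k − k_d) − 1] = 43.0 × (1 + 0.119 × 14.9) / [14.9 × (0.677 × 7.10 − 0.119) − 1] = 119.2 / 68.85 = 1.732 mg/L.

S ≈ 1.73 mg/L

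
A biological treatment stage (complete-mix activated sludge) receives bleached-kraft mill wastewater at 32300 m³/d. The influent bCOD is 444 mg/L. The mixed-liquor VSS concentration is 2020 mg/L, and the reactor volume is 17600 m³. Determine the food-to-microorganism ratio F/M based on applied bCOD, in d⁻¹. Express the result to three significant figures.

F/M = applied load / biomass = Q·S₀/(V·X) = 32300 × 444 / (17600 × 2020) = 0.4034 d⁻¹.

F/M ≈ 0.403 d⁻¹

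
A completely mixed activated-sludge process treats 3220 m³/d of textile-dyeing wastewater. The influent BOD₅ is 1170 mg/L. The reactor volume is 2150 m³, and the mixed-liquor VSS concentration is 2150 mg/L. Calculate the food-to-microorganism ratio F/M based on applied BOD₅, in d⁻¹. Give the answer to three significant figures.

Food-to-microorganism ratio F/M = Q S₀ / (V X) = 3220 × 1170 / (2150 × 2150) = 0.8150 d⁻¹.

F/M ≈ 0.815 d⁻¹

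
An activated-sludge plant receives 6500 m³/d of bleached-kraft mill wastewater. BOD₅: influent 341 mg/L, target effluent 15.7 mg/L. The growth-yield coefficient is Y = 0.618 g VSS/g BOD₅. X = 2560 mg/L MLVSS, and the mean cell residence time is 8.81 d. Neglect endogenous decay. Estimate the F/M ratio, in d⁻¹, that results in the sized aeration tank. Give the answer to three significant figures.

F/M ≈ 0.193 d⁻¹

With k_d = 0 the design equation reduces to V = Y Q (S₀−S) θ_c / X = 0.618 × 6500 × (341 − 15.7) × 8.81 / 2560 = 4497 m³.
F/M = Q·S₀ / (V·X) = 6500 × 341 / (4497 × 2560) = 0.1925 g BOD₅·(g VSS·d)⁻¹.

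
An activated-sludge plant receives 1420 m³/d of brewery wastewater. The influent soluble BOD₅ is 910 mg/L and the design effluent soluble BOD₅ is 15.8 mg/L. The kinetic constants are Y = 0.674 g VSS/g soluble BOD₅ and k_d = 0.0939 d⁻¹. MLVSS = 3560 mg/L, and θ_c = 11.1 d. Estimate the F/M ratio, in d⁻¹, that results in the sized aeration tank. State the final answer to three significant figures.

F/M ≈ 0.278 d⁻¹

From the SRT design equation V = Y Q (S₀−S) θ_c / [X (1 + k_d θ_c)] = 0.674 × 1420 × (910 − 15.8) × 11.1 / [3560 × (1 + 0.0939 × 11.1)] = 9.5×10^6 / 7271 = 1307 m³.
Food-to-microorganism ratio F/M = Q S₀ / (V X) = 1420 × 910 / (1307 × 3560) = 0.2778 d⁻¹.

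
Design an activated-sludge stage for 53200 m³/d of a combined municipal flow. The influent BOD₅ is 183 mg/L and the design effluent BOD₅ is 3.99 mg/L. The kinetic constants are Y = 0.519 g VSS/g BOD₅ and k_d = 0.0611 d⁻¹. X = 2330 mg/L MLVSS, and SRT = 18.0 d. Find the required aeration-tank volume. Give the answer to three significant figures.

From the SRT design equation V = Y Q (S₀−S) θ_c / [X (1 + k_d θ_c)] = 0.519 × 53200 × (183 − 3.99) × 18.0 / [2330 × (1 + 0.0611 × 18.0)] = 8.9×10^7 / 4893 = 18184 m³.

V ≈ 18200 m³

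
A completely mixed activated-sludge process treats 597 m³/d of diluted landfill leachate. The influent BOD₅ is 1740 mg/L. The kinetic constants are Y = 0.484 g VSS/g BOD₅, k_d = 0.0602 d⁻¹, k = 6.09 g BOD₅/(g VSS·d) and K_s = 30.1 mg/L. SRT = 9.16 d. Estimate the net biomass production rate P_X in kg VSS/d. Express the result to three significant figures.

From the Monod/SRT balance for a CMAS, S = K_s·(1+k_d θ_c)/[θ_c·(Y k − k_d) − 1] = 30.1 × (1 + 0.0602 × 9.16) / [9.16 × (0.484 × 6.09 − 0.0602) − 1] = 46.70 / 25.45 = 1.835 mg/L.
Y_obs = Y / (1 + k_d θ_c) = 0.484 / (1 + 0.0602 × 9.16) = 0.484 / 1.551 = 0.3120.
Q·(S₀ − S) = 597 × (1740 − 1.84) × 10⁻³ = 1038 kg/d removed.
Biomass produced: P_X = Y_obs·Q·ΔS = 0.3120 × 1038 ≈ 323.7 kg VSS/d.

P_X ≈ 324 kg VSS/d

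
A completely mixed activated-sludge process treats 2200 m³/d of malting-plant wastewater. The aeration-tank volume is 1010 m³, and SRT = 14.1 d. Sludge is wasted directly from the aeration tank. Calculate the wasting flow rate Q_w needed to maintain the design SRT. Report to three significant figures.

With mixed-liquor wasting, θ_c = V/Q_w, so Q_w = V/θ_c = 1010/14.1 = 71.63 m³/d.

Q_w ≈ 71.6 m³/d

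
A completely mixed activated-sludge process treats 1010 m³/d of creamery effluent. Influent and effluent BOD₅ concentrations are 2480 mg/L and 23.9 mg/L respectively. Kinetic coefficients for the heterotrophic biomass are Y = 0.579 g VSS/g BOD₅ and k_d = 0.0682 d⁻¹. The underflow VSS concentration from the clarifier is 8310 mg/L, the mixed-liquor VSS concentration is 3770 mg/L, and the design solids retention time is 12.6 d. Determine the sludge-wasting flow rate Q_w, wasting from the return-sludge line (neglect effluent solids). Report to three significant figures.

Steady-state biomass mass balance: V·X·(1 + k_d·θ_c) = Y·Q·(S₀ − S)·θ_c, so V = 0.579 × 1010 × (2480 − 23.9) × 12.6 / [3770 × (1 + 0.0682 × 12.6)] = 1.81×10^7 / 7010 = 2582 m³.
θ_c = V·X/(Q_w·X_r) when wasting from the recycle, so Q_w = V·X/(θ_c·X_r) = 2582 × 3770 / (12.6 × 8310) = 92.96 m³/d.

Q_w ≈ 93.0 m³/d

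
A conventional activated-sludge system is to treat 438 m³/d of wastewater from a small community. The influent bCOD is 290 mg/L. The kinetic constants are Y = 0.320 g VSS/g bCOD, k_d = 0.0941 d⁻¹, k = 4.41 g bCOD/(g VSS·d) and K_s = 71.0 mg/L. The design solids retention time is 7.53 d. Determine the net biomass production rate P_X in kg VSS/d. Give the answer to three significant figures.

P_X ≈ 22.7 kg VSS/d

For a completely mixed reactor with recycle the Lawrence–McCarty relation gives S = K_s·(1 + k_d·θ_c) / [θ_c·(Y·k − k_d) − 1] = 71.0 × (1 + 0.0941 × 7.53) / [7.53 × (0.320 × 4.41 − 0.0941) − 1] = 121.3 / 8.918 = 13.60 mg/L.
Y_obs = Y / (1 + k_d θ_c) = 0.320 / (1 + 0.0941 × 7.53) = 0.320 / 1.709 = 0.1873.
Mass of bCOD removed per day: Q(S₀ − S) = 438 × 276.4 g/m³ = 121.1 kg/d.
P_X = Y_obs · Q(S₀ − S) = 0.1873 × 121.1 = 22.67 kg VSS/d.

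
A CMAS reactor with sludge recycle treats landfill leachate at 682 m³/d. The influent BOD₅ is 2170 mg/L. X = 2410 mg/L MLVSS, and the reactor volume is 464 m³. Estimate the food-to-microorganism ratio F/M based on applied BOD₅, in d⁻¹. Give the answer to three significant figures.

F/M = Q·S₀ / (V·X) = 682 × 2170 / (464.0 × 2410) = 1.323 g BOD₅·(g VSS·d)⁻¹.

F/M ≈ 1.32 d⁻¹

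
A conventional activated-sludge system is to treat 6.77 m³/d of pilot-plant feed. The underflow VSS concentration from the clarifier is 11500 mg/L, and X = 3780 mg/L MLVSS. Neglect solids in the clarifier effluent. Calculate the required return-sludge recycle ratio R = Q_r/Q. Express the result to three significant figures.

Solids balance on the clarifier gives (1+R)X = R·X_r, so R = X/(X_r − X) = 3780 / (11500 − 3780) = 0.4896.

R ≈ 0.490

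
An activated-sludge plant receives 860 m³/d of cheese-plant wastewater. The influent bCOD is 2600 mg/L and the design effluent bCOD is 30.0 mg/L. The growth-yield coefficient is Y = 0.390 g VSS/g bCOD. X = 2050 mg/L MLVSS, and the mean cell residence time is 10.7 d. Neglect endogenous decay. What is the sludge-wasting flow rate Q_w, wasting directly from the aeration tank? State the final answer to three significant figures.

With k_d = 0 the design equation reduces to V = Y Q (S₀−S) θ_c / X = 0.390 × 860 × (2600 − 30.0) × 10.7 / 2050 = 4499 m³.
Wasting from the aeration tank: Q_w = V / θ_c = 4499 / 10.7 = 420.5 m³/d.

Q_w ≈ 420 m³/d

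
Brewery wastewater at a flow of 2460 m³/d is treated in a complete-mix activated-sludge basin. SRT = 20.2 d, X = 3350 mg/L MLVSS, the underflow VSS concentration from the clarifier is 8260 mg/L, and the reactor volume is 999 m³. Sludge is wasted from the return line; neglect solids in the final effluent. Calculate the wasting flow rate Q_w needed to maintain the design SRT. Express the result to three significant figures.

Q_w = (V·X)/(θ_c X_r) = 999.0 × 3350 / (20.2 × 8260) = 20.06 m³/d.

Q_w ≈ 20.1 m³/d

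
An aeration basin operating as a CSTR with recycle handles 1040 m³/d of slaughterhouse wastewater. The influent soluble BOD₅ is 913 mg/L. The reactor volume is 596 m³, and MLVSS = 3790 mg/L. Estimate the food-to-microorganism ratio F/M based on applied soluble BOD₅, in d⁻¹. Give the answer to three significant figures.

F/M = Q·S₀ / (V·X) = 1040 × 913 / (596.0 × 3790) = 0.4204 g soluble BOD₅·(g VSS·d)⁻¹.

F/M ≈ 0.420 d⁻¹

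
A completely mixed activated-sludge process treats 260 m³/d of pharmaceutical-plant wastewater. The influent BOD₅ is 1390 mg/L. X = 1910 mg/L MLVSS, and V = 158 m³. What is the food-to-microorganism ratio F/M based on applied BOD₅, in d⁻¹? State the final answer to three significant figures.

F/M ≈ 1.20 d⁻¹

Food-to-microorganism ratio F/M = Q S₀ / (V X) = 260 × 1390 / (158.0 × 1910) = 1.198 d⁻¹.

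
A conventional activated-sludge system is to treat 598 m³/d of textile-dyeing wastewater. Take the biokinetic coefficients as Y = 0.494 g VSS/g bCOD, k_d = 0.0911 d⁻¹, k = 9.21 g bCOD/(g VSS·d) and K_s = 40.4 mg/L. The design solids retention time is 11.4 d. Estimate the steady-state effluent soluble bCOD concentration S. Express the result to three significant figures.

Effluent substrate depends only on kinetics and SRT: S = K_s(1 + k_d θ_c) / [θ_c(Yk − k_d) − 1] = 40.4 × (1 + 0.0911 × 11.4) / [11.4 × (0.494 × 9.21 − 0.0911) − 1] = 82.36 / 49.83 = 1.653 mg/L.

S ≈ 1.65 mg/L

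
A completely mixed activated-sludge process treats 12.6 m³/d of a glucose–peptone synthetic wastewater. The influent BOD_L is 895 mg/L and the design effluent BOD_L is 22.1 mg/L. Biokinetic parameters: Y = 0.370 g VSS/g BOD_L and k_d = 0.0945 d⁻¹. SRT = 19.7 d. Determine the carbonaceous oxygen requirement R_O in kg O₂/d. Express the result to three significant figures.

The observed yield is Y_obs = Y/(1 + k_d·θ_c) = 0.370 / (1 + 0.0945 × 19.7) = 0.370 / 2.862 = 0.1293 g VSS per g BOD_L removed.
Mass of BOD_L removed per day: Q(S₀ − S) = 12.6 × 872.9 g/m³ = 11.00 kg/d.
Net sludge production P_X = 0.1293 × 11.00 = 1.422 kg VSS/d.
R_O = Q·(S₀ − S) − 1.42·P_X = 11.00 − 1.42 × 1.422 = 8.979 kg O₂/d.

R_O ≈ 8.98 kg O₂/d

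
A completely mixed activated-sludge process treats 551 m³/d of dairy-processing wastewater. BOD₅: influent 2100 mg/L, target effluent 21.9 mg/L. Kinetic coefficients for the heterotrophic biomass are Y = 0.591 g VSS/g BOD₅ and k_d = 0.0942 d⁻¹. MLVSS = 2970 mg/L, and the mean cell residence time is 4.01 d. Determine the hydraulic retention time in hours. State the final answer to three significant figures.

τ ≈ 28.9 h

Steady-state biomass mass balance: V·X·(1 + k_d·θ_c) = Y·Q·(S₀ − S)·θ_c, so V = 0.591 × 551 × (2100 − 21.9) × 4.01 / [2970 × (1 + 0.0942 × 4.01)] = 2.71×10^6 / 4092 = 663.2 m³.
τ = V/Q = 663.2/551 = 1.204 d, or 28.89 h.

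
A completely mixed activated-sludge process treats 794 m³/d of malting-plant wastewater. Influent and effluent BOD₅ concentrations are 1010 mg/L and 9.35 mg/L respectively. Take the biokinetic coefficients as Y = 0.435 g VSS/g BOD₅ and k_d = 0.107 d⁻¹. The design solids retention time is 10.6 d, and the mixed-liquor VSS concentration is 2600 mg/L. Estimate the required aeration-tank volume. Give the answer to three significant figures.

From the SRT design equation V = Y Q (S₀−S) θ_c / [X (1 + k_d θ_c)] = 0.435 × 794 × (1010 − 9.35) × 10.6 / [2600 × (1 + 0.107 × 10.6)] = 3.66×10^6 / 5549 = 660.2 m³.

V ≈ 660 m³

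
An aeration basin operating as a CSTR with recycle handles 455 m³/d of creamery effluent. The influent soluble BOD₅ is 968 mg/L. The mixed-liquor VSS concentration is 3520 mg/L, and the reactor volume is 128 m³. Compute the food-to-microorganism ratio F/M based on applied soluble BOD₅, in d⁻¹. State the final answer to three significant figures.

F/M ≈ 0.978 d⁻¹

F/M = Q·S₀ / (V·X) = 455 × 968 / (128.0 × 3520) = 0.9775 g soluble BOD₅·(g VSS·d)⁻¹.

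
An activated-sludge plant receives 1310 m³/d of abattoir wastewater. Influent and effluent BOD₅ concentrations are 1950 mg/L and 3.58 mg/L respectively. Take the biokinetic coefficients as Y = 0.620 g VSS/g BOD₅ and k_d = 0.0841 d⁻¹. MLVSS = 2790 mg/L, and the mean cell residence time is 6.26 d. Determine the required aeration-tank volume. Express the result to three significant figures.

From the SRT design equation V = Y Q (S₀−S) θ_c / [X (1 + k_d θ_c)] = 0.620 × 1310 × (1950 − 3.58) × 6.26 / [2790 × (1 + 0.0841 × 6.26)] = 9.9×10^6 / 4259 = 2324 m³.

V ≈ 2320 m³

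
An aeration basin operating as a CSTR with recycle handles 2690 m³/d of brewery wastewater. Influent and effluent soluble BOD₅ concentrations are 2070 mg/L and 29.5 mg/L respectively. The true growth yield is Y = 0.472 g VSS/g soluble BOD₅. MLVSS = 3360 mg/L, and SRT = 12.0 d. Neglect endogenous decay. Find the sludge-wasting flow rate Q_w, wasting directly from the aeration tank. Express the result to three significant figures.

Q_w ≈ 771 m³/d

With k_d = 0 the design equation reduces to V = Y Q (S₀−S) θ_c / X = 0.472 × 2690 × (2070 − 29.5) × 12.0 / 3360 = 9253 m³.
With mixed-liquor wasting, θ_c = V/Q_w, so Q_w = V/θ_c = 9253/12.0 = 771.1 m³/d.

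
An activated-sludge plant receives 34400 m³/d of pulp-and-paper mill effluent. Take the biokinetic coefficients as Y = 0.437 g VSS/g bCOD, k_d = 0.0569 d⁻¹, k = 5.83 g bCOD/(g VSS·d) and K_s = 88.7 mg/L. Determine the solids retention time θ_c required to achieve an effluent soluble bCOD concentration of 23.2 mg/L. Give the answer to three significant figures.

θ_c ≈ 2.12 d

Specific growth rate at S = 23.2 mg/L: μ = YkS/(K_s+S) = 0.437·5.83·23.2/(88.7+23.2) = 0.5282 d⁻¹.
1/θ_c = 0.5282 − 0.0569 = 0.4713 d⁻¹, so θ_c = 2.122 d.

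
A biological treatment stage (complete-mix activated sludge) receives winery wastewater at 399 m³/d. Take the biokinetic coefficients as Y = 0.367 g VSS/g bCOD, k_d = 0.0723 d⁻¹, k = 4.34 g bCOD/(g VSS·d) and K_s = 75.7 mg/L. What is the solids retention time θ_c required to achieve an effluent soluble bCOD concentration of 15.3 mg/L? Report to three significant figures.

θ_c ≈ 5.12 d

Specific growth rate at S = 15.3 mg/L: μ = YkS/(K_s+S) = 0.367·4.34·15.3/(75.7+15.3) = 0.2678 d⁻¹.
θ_c = 1/(μ − k_d) = 1/(0.2678 − 0.0723) = 1/0.1955 = 5.115 d.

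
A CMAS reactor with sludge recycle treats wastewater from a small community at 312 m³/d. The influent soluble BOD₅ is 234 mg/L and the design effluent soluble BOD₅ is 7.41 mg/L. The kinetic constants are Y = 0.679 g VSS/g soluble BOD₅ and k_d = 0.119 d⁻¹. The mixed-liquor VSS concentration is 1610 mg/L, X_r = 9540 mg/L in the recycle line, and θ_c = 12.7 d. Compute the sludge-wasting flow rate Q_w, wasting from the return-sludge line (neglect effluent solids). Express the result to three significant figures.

Q_w ≈ 2.00 m³/d

From the SRT design equation V = Y Q (S₀−S) θ_c / [X (1 + k_d θ_c)] = 0.679 × 312 × (234 − 7.41) × 12.7 / [1610 × (1 + 0.119 × 12.7)] = 6.1×10^5 / 4043 = 150.8 m³.
θ_c = V·X/(Q_w·X_r) when wasting from the recycle, so Q_w = V·X/(θ_c·X_r) = 150.8 × 1610 / (12.7 × 9540) = 2.004 m³/d.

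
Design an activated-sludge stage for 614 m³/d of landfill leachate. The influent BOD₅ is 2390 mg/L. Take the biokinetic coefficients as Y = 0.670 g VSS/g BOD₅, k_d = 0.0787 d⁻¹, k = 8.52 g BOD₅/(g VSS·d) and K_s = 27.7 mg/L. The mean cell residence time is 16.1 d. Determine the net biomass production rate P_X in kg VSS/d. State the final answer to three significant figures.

For a completely mixed reactor with recycle the Lawrence–McCarty relation gives S = K_s·(1 + k_d·θ_c) / [θ_c·(Y·k − k_d) − 1] = 27.7 × (1 + 0.0787 × 16.1) / [16.1 × (0.670 × 8.52 − 0.0787) − 1] = 62.80 / 89.64 = 0.7006 mg/L.
Y_obs = Y / (1 + k_d θ_c) = 0.670 / (1 + 0.0787 × 16.1) = 0.670 / 2.267 = 0.2955.
Mass of BOD₅ removed per day: Q(S₀ − S) = 614 × 2389 g/m³ = 1467 kg/d.
So the net sludge growth is P_X = 0.2955 × 1467 = 433.6 kg VSS/d.

P_X ≈ 434 kg VSS/d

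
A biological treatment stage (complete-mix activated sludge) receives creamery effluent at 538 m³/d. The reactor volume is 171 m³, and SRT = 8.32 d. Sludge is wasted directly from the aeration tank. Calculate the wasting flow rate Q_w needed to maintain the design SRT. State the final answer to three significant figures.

Q_w ≈ 20.6 m³/d

With mixed-liquor wasting, θ_c = V/Q_w, so Q_w = V/θ_c = 171.0/8.32 = 20.55 m³/d.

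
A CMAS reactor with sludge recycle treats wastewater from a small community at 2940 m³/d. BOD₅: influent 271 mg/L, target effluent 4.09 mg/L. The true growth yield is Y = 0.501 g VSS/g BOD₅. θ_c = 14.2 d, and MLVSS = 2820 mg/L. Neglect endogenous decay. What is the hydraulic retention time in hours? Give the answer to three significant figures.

V·X = Y·Q·ΔS·θ_c gives V = 0.501 × 2940 × (271 − 4.09) × 14.2 / 2820 = 1980 m³.
Hydraulic retention time τ = V/Q = 1980 / 2940 = 0.6734 d = 16.16 h.

τ ≈ 16.2 h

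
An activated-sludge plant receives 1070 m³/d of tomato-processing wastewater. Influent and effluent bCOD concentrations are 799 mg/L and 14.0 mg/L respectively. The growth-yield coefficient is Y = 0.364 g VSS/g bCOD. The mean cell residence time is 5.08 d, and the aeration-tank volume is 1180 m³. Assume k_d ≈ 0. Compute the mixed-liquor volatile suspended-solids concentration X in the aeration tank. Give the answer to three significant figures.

X ≈ 1320 mg/L

From V·X = Y·Q·(S₀ − S)·θ_c (decay neglected): X = 0.364 × 1070 × (799 − 14.0) × 5.08 / 1180 = 1316 mg/L.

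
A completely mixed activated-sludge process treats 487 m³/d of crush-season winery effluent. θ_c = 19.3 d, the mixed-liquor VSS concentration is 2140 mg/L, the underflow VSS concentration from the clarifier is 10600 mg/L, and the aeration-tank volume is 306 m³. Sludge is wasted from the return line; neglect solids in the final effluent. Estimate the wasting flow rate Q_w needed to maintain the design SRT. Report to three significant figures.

Q_w = (V·X)/(θ_c X_r) = 306.0 × 2140 / (19.3 × 10600) = 3.201 m³/d.

Q_w ≈ 3.20 m³/d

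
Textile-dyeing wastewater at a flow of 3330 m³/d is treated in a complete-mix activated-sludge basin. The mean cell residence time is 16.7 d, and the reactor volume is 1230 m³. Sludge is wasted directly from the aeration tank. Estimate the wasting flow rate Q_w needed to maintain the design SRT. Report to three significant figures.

With mixed-liquor wasting, θ_c = V/Q_w, so Q_w = V/θ_c = 1230/16.7 = 73.65 m³/d.

Q_w ≈ 73.7 m³/d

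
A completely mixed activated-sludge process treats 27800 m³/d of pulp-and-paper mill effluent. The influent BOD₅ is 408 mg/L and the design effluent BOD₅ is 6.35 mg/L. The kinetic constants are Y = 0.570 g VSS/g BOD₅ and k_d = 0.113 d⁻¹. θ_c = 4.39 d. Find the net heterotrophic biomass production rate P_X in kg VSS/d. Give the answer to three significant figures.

Correct the yield for decay: Y_obs = Y/(1 + k_d θ_c) = 0.570 / (1 + 0.113 × 4.39) = 0.570 / 1.496 = 0.3810.
Mass of BOD₅ removed per day: Q(S₀ − S) = 27800 × 401.6 g/m³ = 11166 kg/d.
P_X = Y_obs · Q(S₀ − S) = 0.3810 × 11166 = 4254 kg VSS/d.

P_X ≈ 4250 kg VSS/d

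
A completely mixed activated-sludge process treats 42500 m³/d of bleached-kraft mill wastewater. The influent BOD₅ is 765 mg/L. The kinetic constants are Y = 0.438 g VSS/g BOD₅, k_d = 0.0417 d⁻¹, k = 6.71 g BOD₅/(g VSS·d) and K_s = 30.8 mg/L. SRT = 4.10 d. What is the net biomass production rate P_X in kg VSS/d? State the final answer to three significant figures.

Effluent substrate depends only on kinetics and SRT: S = K_s(1 + k_d θ_c) / [θ_c(Yk − k_d) − 1] = 30.8 × (1 + 0.0417 × 4.10) / [4.10 × (0.438 × 6.71 − 0.0417) − 1] = 36.07 / 10.88 = 3.315 mg/L.
Observed yield with endogenous decay: Y_obs = Y / (1 + k_d·θ_c) = 0.438 / (1 + 0.0417 × 4.10) = 0.438 / 1.171 = 0.3740 g VSS/g BOD₅.
Substrate removed = Q·(S₀ − S) = 42500 m³/d × (765 − 3.32) g/m³ = 3.24×10^7 g/d = 32371 kg/d.
So the net sludge growth is P_X = 0.3740 × 32371 = 12108 kg VSS/d.

P_X ≈ 12100 kg VSS/d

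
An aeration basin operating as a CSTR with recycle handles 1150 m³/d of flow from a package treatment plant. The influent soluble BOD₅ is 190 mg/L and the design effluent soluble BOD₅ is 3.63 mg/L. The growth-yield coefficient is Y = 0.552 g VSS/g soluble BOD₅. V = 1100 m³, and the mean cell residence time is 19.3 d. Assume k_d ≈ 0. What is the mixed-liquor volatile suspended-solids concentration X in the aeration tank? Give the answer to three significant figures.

X = Y·Q·ΔS·θ_c / V = 0.552 × 1150 × (190 − 3.63) × 19.3 / 1100 = 2076 mg/L.

X ≈ 2080 mg/L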